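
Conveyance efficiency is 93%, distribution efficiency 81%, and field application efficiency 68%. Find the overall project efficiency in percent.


Ec = 0.93, Eb = 0.81, Ea = 0.68
E = 0.93 * 0.81 * 0.68 * 100 = 51.2244%

51.2244 %


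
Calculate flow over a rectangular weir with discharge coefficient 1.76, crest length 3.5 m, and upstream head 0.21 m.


Q = C * L * H^(3/2) = 1.76 * 3.5 * 0.21^1.5 = 1.76 * 3.5 * 0.096234

0.5928 m^3/s


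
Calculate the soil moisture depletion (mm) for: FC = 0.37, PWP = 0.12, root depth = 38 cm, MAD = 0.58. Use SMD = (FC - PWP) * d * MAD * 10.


SMD = (FC - PWP) * d * MAD * 10
SMD = (0.37 - 0.12) * 38 * 0.58 * 10
SMD = 0.2500 * 38 * 0.58 * 10

55.1000 mm


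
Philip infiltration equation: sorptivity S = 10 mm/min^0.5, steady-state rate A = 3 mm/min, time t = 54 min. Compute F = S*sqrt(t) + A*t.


F = S*sqrt(t) + A*t
F = 10*sqrt(54) + 3*54
F = 10*7.348469 + 162

235.4847 mm


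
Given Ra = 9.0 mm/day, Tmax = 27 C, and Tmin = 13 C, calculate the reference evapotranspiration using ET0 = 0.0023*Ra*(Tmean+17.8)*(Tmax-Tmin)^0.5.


Tmean = (Tmax + Tmin)/2 = (27 + 13)/2 = 20.0
ET0 = 0.0023 * 9.0 * (20.0 + 17.8) * sqrt(27 - 13)
ET0 = 0.0023 * 9.0 * 37.8 * 3.741657

2.9277 mm/day


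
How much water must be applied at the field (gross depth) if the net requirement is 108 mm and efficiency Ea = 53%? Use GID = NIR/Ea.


Ea = 53% = 0.53
GID = NIR / Ea = 108 / 0.53 = 203.7736 mm

203.7736 mm


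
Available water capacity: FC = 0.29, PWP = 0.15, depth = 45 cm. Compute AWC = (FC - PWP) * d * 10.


AWC = (FC - PWP) * d * 10
AWC = (0.29 - 0.15) * 45 * 10
AWC = 0.1400 * 45 * 10

63.0000 mm


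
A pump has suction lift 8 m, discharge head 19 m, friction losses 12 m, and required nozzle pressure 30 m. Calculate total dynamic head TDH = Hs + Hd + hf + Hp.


TDH = Hs + Hd + hf + Hp = 8 + 19 + 12 + 30 = 69

69 m


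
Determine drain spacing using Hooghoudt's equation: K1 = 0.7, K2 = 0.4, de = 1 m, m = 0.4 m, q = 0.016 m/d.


S^2 = 8*K2*de*m/q + 4*K1*m^2/q
S^2 = 8*0.4*1*0.4/0.016 + 4*0.7*0.4^2/0.016
S = sqrt(108.0000)

10.3923 m


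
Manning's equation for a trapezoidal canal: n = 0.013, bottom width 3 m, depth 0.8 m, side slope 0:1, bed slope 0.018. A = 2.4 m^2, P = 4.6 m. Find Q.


R = A/P = 2.4/4.6 = 0.521739
Q = (1/0.013) * 2.4 * 0.521739^(2/3) * 0.018^0.5

16.0524 m^3/s


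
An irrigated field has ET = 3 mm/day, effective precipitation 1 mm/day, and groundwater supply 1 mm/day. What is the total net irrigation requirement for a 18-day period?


Daily deficit = ET - Pe - GW = 3 - 1 - 1 = 1 mm/day
NIR = 1 * 18 = 18 mm

18.0000 mm


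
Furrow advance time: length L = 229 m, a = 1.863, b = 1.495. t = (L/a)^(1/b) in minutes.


t = (L/a)^(1/b)
t = (229/1.863)^(1/1.495)
t = 122.920021^(1/1.495)

24.9885 min


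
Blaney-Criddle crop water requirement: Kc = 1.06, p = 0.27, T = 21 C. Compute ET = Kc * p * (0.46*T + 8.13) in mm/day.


ET = Kc * p * (0.46*T + 8.13)
ET = 1.06 * 0.27 * (0.46*21 + 8.13)
ET = 1.06 * 0.27 * 17.7900

5.0915 mm/day


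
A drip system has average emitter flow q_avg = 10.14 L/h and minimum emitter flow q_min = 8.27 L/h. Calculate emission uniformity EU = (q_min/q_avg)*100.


EU = (q_min/q_avg)*100 = (8.27/10.14)*100 = 81.5582%

81.5582 %


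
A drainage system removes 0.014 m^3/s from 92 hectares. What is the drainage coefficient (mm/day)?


DC = Q * 86400 / (A * 10000) * 1000
DC = 0.014 * 86400 / (92 * 10000) * 1000
DC = 1209600.0000 / 920000

1.3148 mm/day


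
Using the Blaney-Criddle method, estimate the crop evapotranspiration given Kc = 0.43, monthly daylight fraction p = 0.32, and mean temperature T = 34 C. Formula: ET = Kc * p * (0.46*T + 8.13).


ET = Kc * p * (0.46*T + 8.13)
ET = 0.43 * 0.32 * (0.46*34 + 8.13)
ET = 0.43 * 0.32 * 23.7700

3.2708 mm/day


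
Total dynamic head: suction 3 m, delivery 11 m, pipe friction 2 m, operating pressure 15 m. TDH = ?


TDH = Hs + Hd + hf + Hp = 3 + 11 + 2 + 15 = 31

31 m


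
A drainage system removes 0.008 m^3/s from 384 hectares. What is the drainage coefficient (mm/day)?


DC = Q * 86400 / (A * 10000) * 1000
DC = 0.008 * 86400 / (384 * 10000) * 1000
DC = 691200.0000 / 3840000

0.1800 mm/day


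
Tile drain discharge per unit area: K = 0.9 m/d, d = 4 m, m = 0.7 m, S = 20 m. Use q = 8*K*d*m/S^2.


q = 8*K*d*m/S^2
q = 8*0.9*4*0.7/20^2
q = 20.1600 / 400

0.0504 m/d


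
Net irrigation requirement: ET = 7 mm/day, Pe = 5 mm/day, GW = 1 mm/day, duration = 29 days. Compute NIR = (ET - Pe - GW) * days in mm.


Daily deficit = ET - Pe - GW = 7 - 5 - 1 = 1 mm/day
NIR = 1 * 29 = 29 mm

29.0000 mm


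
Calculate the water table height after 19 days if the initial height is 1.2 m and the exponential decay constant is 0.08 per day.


m = m0 * exp(-k*t)
m = 1.2 * exp(-0.08 * 19)
m = 1.2 * exp(-1.5200)

0.2625 m


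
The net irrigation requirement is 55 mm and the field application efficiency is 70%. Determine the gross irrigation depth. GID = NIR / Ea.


Ea = 70% = 0.7
GID = NIR / Ea = 55 / 0.7 = 78.5714 mm

78.5714 mm


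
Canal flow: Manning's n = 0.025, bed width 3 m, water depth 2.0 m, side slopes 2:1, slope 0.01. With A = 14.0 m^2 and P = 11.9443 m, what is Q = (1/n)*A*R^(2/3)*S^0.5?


R = A/P = 14.0/11.9443 = 1.172107
Q = (1/0.025) * 14.0 * 1.172107^(2/3) * 0.01^0.5

62.2538 m^3/s


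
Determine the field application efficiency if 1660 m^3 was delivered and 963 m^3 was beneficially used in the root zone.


Ea = V_root / V_field * 100 = 963 / 1660 * 100 = 58.0120%

58.0120 %


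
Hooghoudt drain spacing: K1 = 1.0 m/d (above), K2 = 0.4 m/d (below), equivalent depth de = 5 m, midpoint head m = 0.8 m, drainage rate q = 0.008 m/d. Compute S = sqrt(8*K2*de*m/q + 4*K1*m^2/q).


S^2 = 8*K2*de*m/q + 4*K1*m^2/q
S^2 = 8*0.4*5*0.8/0.008 + 4*1.0*0.8^2/0.008
S = sqrt(1920.0000)

43.8178 m


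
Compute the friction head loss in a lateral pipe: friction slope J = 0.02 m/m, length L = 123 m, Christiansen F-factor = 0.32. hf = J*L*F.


hf = J * L * F = 0.02 * 123 * 0.32 = 0.7872 m

0.7872 m


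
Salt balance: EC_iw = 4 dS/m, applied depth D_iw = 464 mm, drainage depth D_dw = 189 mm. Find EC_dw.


EC_dw = EC_iw * D_iw / D_dw
EC_dw = 4 * 464 / 189
EC_dw = 1856 / 189

9.8201 dS/m


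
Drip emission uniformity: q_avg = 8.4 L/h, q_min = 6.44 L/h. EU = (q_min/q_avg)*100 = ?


EU = (q_min/q_avg)*100 = (6.44/8.4)*100 = 76.6667%

76.6667 %


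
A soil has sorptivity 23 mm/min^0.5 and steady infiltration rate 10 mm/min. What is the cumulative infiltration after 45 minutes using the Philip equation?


F = S*sqrt(t) + A*t
F = 23*sqrt(45) + 10*45
F = 23*6.708204 + 450

604.2887 mm


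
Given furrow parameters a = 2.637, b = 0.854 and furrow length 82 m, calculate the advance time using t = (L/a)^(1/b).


t = (L/a)^(1/b)
t = (82/2.637)^(1/0.854)
t = 31.095942^(1/0.854)

55.9624 min


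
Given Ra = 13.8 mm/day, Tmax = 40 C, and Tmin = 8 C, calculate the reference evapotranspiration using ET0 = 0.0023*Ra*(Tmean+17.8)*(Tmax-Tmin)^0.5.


Tmean = (Tmax + Tmin)/2 = (40 + 8)/2 = 24.0
ET0 = 0.0023 * 13.8 * (24.0 + 17.8) * sqrt(40 - 8)
ET0 = 0.0023 * 13.8 * 41.8 * 5.656854

7.5051 mm/day


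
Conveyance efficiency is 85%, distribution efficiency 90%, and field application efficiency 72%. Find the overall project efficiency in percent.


Ec = 0.85, Eb = 0.9, Ea = 0.72
E = 0.85 * 0.9 * 0.72 * 100 = 55.0800%

55.0800 %


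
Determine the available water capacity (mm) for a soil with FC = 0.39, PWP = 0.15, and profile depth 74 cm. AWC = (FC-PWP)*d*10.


AWC = (FC - PWP) * d * 10
AWC = (0.39 - 0.15) * 74 * 10
AWC = 0.2400 * 74 * 10

177.6000 mm


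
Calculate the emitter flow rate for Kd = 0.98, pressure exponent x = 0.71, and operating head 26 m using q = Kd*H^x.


q = Kd * H^x = 0.98 * 26^0.71 = 0.98 * 10.107205

9.9051 L/h


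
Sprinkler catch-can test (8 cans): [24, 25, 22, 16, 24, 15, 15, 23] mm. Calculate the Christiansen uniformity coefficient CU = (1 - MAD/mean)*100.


mean = 20.500000 mm
MAD = 3.875000 mm
CU = (1 - 3.875000/20.500000)*100

81.0976 %


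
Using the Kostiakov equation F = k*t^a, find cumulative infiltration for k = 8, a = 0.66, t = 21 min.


F = k * t^a = 8 * 21^0.66
F = 8 * 7.458727

59.6698 mm


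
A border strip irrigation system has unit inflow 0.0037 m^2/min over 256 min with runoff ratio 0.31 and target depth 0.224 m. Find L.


L = q*t/((1+r)*Z)
L = 0.0037*256/((1+0.31)*0.224)
L = 0.9472/0.29344

3.2279 m


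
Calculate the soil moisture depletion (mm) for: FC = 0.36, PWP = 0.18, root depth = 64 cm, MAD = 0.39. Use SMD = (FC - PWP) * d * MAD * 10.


SMD = (FC - PWP) * d * MAD * 10
SMD = (0.36 - 0.18) * 64 * 0.39 * 10
SMD = 0.1800 * 64 * 0.39 * 10

44.9280 mm


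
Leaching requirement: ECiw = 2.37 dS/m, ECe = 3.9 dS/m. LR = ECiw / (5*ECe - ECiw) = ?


LR = ECiw / (5*ECe - ECiw)
LR = 2.37 / (5*3.9 - 2.37)
LR = 2.37 / 17.1300

0.1384


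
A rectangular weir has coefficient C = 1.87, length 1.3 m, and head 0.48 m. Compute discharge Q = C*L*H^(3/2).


Q = C * L * H^(3/2) = 1.87 * 1.3 * 0.48^1.5 = 1.87 * 1.3 * 0.332554

0.8084 m^3/s


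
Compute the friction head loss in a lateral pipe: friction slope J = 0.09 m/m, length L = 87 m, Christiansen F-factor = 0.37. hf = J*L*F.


hf = J * L * F = 0.09 * 87 * 0.37 = 2.8971 m

2.8971 m


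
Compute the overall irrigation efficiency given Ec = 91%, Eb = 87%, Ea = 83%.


Ec = 0.91, Eb = 0.87, Ea = 0.83
E = 0.91 * 0.87 * 0.83 * 100 = 65.7111%

65.7111 %


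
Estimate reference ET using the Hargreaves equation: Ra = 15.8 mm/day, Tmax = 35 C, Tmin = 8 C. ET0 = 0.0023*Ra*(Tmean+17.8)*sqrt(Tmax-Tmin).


Tmean = (Tmax + Tmin)/2 = (35 + 8)/2 = 21.5
ET0 = 0.0023 * 15.8 * (21.5 + 17.8) * sqrt(35 - 8)
ET0 = 0.0023 * 15.8 * 39.3 * 5.196152

7.4209 mm/day


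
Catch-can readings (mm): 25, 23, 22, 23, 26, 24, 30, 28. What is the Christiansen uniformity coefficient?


mean = 25.125000 mm
MAD = 2.156250 mm
CU = (1 - 2.156250/25.125000)*100

91.4179 %


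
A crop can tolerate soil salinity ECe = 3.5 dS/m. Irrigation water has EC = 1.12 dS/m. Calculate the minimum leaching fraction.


LR = ECiw / (5*ECe - ECiw)
LR = 1.12 / (5*3.5 - 1.12)
LR = 1.12 / 16.3800

0.0684


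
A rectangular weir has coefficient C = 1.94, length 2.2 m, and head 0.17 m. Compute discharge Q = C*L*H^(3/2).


Q = C * L * H^(3/2) = 1.94 * 2.2 * 0.17^1.5 = 1.94 * 2.2 * 0.070093

0.2992 m^3/s


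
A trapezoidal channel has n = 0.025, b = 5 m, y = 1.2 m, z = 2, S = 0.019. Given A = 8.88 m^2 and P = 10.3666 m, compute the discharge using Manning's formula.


R = A/P = 8.88/10.3666 = 0.856597
Q = (1/0.025) * 8.88 * 0.856597^(2/3) * 0.019^0.5

44.1605 m^3/s


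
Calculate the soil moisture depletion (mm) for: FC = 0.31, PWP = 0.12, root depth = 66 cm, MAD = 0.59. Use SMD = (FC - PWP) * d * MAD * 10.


SMD = (FC - PWP) * d * MAD * 10
SMD = (0.31 - 0.12) * 66 * 0.59 * 10
SMD = 0.1900 * 66 * 0.59 * 10

73.9860 mm


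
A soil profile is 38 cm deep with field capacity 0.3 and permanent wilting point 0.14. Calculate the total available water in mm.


AWC = (FC - PWP) * d * 10
AWC = (0.3 - 0.14) * 38 * 10
AWC = 0.1600 * 38 * 10

60.8000 mm


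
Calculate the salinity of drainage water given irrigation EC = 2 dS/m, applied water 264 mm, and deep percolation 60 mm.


EC_dw = EC_iw * D_iw / D_dw
EC_dw = 2 * 264 / 60
EC_dw = 528 / 60

8.8000 dS/m


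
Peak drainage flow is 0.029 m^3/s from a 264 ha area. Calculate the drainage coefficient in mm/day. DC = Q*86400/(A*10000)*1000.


DC = Q * 86400 / (A * 10000) * 1000
DC = 0.029 * 86400 / (264 * 10000) * 1000
DC = 2505600.0000 / 2640000

0.9491 mm/day


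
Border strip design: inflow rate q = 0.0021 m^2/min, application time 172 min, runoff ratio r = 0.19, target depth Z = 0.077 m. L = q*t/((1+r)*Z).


L = q*t/((1+r)*Z)
L = 0.0021*172/((1+0.19)*0.077)
L = 0.3612/0.09163

3.9419 m


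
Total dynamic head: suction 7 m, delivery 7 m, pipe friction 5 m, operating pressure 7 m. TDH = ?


TDH = Hs + Hd + hf + Hp = 7 + 7 + 5 + 7 = 26

26 m


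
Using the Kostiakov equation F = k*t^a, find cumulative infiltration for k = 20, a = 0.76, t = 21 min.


F = k * t^a = 20 * 21^0.76
F = 20 * 10.113155

202.2631 mm


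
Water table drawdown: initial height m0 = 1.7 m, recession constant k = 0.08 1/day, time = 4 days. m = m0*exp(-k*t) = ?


m = m0 * exp(-k*t)
m = 1.7 * exp(-0.08 * 4)
m = 1.7 * exp(-0.3200)

1.2345 m


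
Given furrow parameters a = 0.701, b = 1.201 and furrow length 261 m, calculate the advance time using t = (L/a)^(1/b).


t = (L/a)^(1/b)
t = (261/0.701)^(1/1.201)
t = 372.325250^(1/1.201)

138.2457 min


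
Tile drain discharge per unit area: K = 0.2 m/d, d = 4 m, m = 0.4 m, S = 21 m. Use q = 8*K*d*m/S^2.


q = 8*K*d*m/S^2
q = 8*0.2*4*0.4/21^2
q = 2.5600 / 441

0.0058 m/d


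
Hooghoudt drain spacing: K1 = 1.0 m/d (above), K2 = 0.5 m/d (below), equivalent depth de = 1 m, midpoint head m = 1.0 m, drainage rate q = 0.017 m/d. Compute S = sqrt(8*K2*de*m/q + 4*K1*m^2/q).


S^2 = 8*K2*de*m/q + 4*K1*m^2/q
S^2 = 8*0.5*1*1.0/0.017 + 4*1.0*1.0^2/0.017
S = sqrt(470.5882)

21.6930 m


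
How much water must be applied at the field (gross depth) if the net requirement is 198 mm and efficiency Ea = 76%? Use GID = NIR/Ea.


Ea = 76% = 0.76
GID = NIR / Ea = 198 / 0.76 = 260.5263 mm

260.5263 mm


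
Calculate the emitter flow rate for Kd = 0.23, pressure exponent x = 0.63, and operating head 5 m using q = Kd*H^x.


q = Kd * H^x = 0.23 * 5^0.63 = 0.23 * 2.756456

0.6340 L/h


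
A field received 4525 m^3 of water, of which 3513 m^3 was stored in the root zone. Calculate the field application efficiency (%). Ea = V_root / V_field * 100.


Ea = V_root / V_field * 100 = 3513 / 4525 * 100 = 77.6354%

77.6354 %


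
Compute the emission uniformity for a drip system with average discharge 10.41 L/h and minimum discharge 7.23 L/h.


EU = (q_min/q_avg)*100 = (7.23/10.41)*100 = 69.4524%

69.4524 %


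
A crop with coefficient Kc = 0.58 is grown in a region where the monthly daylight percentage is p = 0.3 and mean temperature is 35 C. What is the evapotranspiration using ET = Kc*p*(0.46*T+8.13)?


ET = Kc * p * (0.46*T + 8.13)
ET = 0.58 * 0.3 * (0.46*35 + 8.13)
ET = 0.58 * 0.3 * 24.2300

4.2160 mm/day


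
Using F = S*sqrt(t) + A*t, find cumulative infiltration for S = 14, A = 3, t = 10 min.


F = S*sqrt(t) + A*t
F = 14*sqrt(10) + 3*10
F = 14*3.162278 + 30

74.2719 mm


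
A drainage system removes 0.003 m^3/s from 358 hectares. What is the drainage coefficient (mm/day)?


DC = Q * 86400 / (A * 10000) * 1000
DC = 0.003 * 86400 / (358 * 10000) * 1000
DC = 259200.0000 / 3580000

0.0724 mm/day


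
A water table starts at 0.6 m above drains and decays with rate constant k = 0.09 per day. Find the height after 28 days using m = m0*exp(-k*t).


m = m0 * exp(-k*t)
m = 0.6 * exp(-0.09 * 28)
m = 0.6 * exp(-2.5200)

0.0483 m


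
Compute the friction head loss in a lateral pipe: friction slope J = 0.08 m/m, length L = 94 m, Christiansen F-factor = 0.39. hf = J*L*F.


hf = J * L * F = 0.08 * 94 * 0.39 = 2.9328 m

2.9328 m


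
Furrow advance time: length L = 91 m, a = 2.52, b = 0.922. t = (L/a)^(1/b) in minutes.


t = (L/a)^(1/b)
t = (91/2.52)^(1/0.922)
t = 36.111111^(1/0.922)

48.9120 min


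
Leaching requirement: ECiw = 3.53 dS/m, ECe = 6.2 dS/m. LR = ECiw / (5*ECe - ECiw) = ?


LR = ECiw / (5*ECe - ECiw)
LR = 3.53 / (5*6.2 - 3.53)
LR = 3.53 / 27.4700

0.1285


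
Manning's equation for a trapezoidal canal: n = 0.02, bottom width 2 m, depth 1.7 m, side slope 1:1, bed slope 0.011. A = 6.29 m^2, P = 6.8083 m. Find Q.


R = A/P = 6.29/6.8083 = 0.923872
Q = (1/0.02) * 6.29 * 0.923872^(2/3) * 0.011^0.5

31.2890 m^3/s


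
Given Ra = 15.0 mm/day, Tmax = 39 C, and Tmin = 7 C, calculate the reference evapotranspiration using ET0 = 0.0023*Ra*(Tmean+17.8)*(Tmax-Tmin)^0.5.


Tmean = (Tmax + Tmin)/2 = (39 + 7)/2 = 23.0
ET0 = 0.0023 * 15.0 * (23.0 + 17.8) * sqrt(39 - 7)
ET0 = 0.0023 * 15.0 * 40.8 * 5.656854

7.9626 mm/day


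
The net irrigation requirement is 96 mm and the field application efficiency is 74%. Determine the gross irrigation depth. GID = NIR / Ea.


Ea = 74% = 0.74
GID = NIR / Ea = 96 / 0.74 = 129.7297 mm

129.7297 mm


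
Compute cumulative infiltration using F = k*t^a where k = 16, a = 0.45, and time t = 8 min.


F = k * t^a = 16 * 8^0.45
F = 16 * 2.549121

40.7859 mm


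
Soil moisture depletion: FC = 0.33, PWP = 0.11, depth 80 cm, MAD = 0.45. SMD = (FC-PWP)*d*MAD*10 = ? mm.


SMD = (FC - PWP) * d * MAD * 10
SMD = (0.33 - 0.11) * 80 * 0.45 * 10
SMD = 0.2200 * 80 * 0.45 * 10

79.2000 mm


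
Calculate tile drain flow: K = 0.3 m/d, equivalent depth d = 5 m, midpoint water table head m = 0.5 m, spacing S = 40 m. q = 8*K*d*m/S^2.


q = 8*K*d*m/S^2
q = 8*0.3*5*0.5/40^2
q = 6.0000 / 1600

0.0037 m/d


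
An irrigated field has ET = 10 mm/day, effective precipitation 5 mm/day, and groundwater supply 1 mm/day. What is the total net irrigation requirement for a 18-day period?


Daily deficit = ET - Pe - GW = 10 - 5 - 1 = 4 mm/day
NIR = 4 * 18 = 72 mm

72.0000 mm


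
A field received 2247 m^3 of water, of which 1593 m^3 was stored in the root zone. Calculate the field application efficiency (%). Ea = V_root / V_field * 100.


Ea = V_root / V_field * 100 = 1593 / 2247 * 100 = 70.8945%

70.8945 %


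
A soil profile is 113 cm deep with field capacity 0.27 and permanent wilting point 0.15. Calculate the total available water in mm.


AWC = (FC - PWP) * d * 10
AWC = (0.27 - 0.15) * 113 * 10
AWC = 0.1200 * 113 * 10

135.6000 mm


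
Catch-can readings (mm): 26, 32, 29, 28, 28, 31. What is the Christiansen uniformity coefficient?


mean = 29.000000 mm
MAD = 1.666667 mm
CU = (1 - 1.666667/29.000000)*100

94.2529 %


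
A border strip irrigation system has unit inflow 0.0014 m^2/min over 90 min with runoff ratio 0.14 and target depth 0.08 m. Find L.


L = q*t/((1+r)*Z)
L = 0.0014*90/((1+0.14)*0.08)
L = 0.126/0.0912

1.3816 m


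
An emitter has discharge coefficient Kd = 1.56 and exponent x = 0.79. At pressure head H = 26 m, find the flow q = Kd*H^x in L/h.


q = Kd * H^x = 1.56 * 26^0.79 = 1.56 * 13.116832

20.4623 L/h


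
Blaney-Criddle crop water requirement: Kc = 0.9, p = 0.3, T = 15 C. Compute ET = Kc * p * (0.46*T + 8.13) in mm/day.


ET = Kc * p * (0.46*T + 8.13)
ET = 0.9 * 0.3 * (0.46*15 + 8.13)
ET = 0.9 * 0.3 * 15.0300

4.0581 mm/day


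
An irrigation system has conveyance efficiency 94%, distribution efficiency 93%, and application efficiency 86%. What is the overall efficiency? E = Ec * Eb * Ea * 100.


Ec = 0.94, Eb = 0.93, Ea = 0.86
E = 0.94 * 0.93 * 0.86 * 100 = 75.1812%

75.1812 %


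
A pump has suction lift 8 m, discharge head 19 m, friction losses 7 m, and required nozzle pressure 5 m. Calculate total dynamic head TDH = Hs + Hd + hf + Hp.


TDH = Hs + Hd + hf + Hp = 8 + 19 + 7 + 5 = 39

39 m


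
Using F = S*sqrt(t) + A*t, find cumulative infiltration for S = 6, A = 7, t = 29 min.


F = S*sqrt(t) + A*t
F = 6*sqrt(29) + 7*29
F = 6*5.385165 + 203

235.3110 mm


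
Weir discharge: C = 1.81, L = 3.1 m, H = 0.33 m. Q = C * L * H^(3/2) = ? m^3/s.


Q = C * L * H^(3/2) = 1.81 * 3.1 * 0.33^1.5 = 1.81 * 3.1 * 0.189571

1.0637 m^3/s


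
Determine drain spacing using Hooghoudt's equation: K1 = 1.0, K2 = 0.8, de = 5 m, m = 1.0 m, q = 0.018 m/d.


S^2 = 8*K2*de*m/q + 4*K1*m^2/q
S^2 = 8*0.8*5*1.0/0.018 + 4*1.0*1.0^2/0.018
S = sqrt(2000.0000)

44.7214 m


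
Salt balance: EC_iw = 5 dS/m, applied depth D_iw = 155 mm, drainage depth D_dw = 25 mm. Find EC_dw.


EC_dw = EC_iw * D_iw / D_dw
EC_dw = 5 * 155 / 25
EC_dw = 775 / 25

31.0000 dS/m


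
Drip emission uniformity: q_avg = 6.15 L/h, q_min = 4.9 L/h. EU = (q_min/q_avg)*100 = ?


EU = (q_min/q_avg)*100 = (4.9/6.15)*100 = 79.6748%

79.6748 %


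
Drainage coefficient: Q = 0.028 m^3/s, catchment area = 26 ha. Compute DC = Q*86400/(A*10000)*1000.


DC = Q * 86400 / (A * 10000) * 1000
DC = 0.028 * 86400 / (26 * 10000) * 1000
DC = 2419200.0000 / 260000

9.3046 mm/day


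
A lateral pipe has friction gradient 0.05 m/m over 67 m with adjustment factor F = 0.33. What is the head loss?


hf = J * L * F = 0.05 * 67 * 0.33 = 1.1055 m

1.1055 m


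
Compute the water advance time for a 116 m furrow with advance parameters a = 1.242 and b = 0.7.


t = (L/a)^(1/b)
t = (116/1.242)^(1/0.7)
t = 93.397746^(1/0.7)

652.7792 min


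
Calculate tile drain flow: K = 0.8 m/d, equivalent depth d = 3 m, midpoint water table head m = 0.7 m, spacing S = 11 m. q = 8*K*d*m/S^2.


q = 8*K*d*m/S^2
q = 8*0.8*3*0.7/11^2
q = 13.4400 / 121

0.1111 m/d


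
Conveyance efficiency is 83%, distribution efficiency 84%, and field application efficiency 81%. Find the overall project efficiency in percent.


Ec = 0.83, Eb = 0.84, Ea = 0.81
E = 0.83 * 0.84 * 0.81 * 100 = 56.4732%

56.4732 %


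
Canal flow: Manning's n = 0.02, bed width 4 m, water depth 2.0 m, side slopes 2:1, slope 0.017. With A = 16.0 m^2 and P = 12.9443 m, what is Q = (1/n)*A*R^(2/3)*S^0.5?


R = A/P = 16.0/12.9443 = 1.236065
Q = (1/0.02) * 16.0 * 1.236065^(2/3) * 0.017^0.5

120.1366 m^3/s


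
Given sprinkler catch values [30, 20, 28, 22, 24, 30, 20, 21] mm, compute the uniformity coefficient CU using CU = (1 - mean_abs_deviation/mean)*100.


mean = 24.375000 mm
MAD = 3.718750 mm
CU = (1 - 3.718750/24.375000)*100

84.7436 %


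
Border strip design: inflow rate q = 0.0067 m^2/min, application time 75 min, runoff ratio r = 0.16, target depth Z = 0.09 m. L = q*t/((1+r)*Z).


L = q*t/((1+r)*Z)
L = 0.0067*75/((1+0.16)*0.09)
L = 0.5025/0.1044

4.8132 m


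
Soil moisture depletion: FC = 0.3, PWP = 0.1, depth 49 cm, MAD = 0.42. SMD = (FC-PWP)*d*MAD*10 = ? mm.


SMD = (FC - PWP) * d * MAD * 10
SMD = (0.3 - 0.1) * 49 * 0.42 * 10
SMD = 0.2000 * 49 * 0.42 * 10

41.1600 mm


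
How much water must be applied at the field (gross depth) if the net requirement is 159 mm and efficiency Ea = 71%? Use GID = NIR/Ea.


Ea = 71% = 0.71
GID = NIR / Ea = 159 / 0.71 = 223.9437 mm

223.9437 mm


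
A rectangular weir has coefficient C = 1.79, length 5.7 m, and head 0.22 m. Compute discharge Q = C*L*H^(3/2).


Q = C * L * H^(3/2) = 1.79 * 5.7 * 0.22^1.5 = 1.79 * 5.7 * 0.103189

1.0528 m^3/s


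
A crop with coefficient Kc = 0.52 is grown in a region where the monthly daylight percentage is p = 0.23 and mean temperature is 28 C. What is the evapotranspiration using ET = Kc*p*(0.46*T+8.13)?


ET = Kc * p * (0.46*T + 8.13)
ET = 0.52 * 0.23 * (0.46*28 + 8.13)
ET = 0.52 * 0.23 * 21.0100

2.5128 mm/day


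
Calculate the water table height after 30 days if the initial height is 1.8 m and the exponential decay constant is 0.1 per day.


m = m0 * exp(-k*t)
m = 1.8 * exp(-0.1 * 30)
m = 1.8 * exp(-3.0000)

0.0896 m


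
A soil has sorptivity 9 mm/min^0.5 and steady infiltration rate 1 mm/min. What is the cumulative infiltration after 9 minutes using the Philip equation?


F = S*sqrt(t) + A*t
F = 9*sqrt(9) + 1*9
F = 9*3.000000 + 9

36.0000 mm


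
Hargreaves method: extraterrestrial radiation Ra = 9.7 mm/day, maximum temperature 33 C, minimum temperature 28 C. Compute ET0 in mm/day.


Tmean = (Tmax + Tmin)/2 = (33 + 28)/2 = 30.5
ET0 = 0.0023 * 9.7 * (30.5 + 17.8) * sqrt(33 - 28)
ET0 = 0.0023 * 9.7 * 48.3 * 2.236068

2.4095 mm/day


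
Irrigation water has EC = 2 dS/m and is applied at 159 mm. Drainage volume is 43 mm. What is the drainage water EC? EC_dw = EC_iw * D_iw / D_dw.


EC_dw = EC_iw * D_iw / D_dw
EC_dw = 2 * 159 / 43
EC_dw = 318 / 43

7.3953 dS/m


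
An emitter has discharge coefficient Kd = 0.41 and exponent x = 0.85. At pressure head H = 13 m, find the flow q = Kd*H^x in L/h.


q = Kd * H^x = 0.41 * 13^0.85 = 0.41 * 8.848137

3.6277 L/h


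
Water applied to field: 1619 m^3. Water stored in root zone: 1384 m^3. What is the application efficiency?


Ea = V_root / V_field * 100 = 1384 / 1619 * 100 = 85.4849%

85.4849 %


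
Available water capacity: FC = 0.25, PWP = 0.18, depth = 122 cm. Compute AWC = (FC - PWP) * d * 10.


AWC = (FC - PWP) * d * 10
AWC = (0.25 - 0.18) * 122 * 10
AWC = 0.0700 * 122 * 10

85.4000 mm


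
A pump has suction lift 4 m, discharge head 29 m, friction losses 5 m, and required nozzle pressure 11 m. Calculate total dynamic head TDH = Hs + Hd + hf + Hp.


TDH = Hs + Hd + hf + Hp = 4 + 29 + 5 + 11 = 49

49 m


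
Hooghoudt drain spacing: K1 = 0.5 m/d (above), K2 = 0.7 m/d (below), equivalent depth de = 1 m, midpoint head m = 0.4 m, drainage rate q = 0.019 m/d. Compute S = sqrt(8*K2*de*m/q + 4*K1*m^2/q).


S^2 = 8*K2*de*m/q + 4*K1*m^2/q
S^2 = 8*0.7*1*0.4/0.019 + 4*0.5*0.4^2/0.019
S = sqrt(134.7368)

11.6076 m


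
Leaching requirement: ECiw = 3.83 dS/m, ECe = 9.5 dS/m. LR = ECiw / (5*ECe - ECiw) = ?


LR = ECiw / (5*ECe - ECiw)
LR = 3.83 / (5*9.5 - 3.83)
LR = 3.83 / 43.6700

0.0877


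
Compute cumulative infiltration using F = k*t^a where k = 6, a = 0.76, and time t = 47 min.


F = k * t^a = 6 * 47^0.76
F = 6 * 18.654962

111.9298 mm


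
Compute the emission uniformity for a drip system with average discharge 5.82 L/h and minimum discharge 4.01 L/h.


EU = (q_min/q_avg)*100 = (4.01/5.82)*100 = 68.9003%

68.9003 %


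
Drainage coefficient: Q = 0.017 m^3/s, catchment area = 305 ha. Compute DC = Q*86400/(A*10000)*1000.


DC = Q * 86400 / (A * 10000) * 1000
DC = 0.017 * 86400 / (305 * 10000) * 1000
DC = 1468800.0000 / 3050000

0.4816 mm/day


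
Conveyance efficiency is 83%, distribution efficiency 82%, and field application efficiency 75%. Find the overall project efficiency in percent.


Ec = 0.83, Eb = 0.82, Ea = 0.75
E = 0.83 * 0.82 * 0.75 * 100 = 51.0450%

51.0450 %


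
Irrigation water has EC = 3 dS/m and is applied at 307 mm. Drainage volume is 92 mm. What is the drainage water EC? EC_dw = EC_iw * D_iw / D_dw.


EC_dw = EC_iw * D_iw / D_dw
EC_dw = 3 * 307 / 92
EC_dw = 921 / 92

10.0109 dS/m


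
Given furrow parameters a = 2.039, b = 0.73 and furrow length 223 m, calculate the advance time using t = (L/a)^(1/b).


t = (L/a)^(1/b)
t = (223/2.039)^(1/0.73)
t = 109.367337^(1/0.73)

620.8644 min


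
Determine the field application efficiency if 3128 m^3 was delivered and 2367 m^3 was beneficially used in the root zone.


Ea = V_root / V_field * 100 = 2367 / 3128 * 100 = 75.6714%

75.6714 %


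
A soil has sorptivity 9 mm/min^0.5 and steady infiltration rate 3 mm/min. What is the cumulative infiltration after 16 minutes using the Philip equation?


F = S*sqrt(t) + A*t
F = 9*sqrt(16) + 3*16
F = 9*4.000000 + 48

84.0000 mm


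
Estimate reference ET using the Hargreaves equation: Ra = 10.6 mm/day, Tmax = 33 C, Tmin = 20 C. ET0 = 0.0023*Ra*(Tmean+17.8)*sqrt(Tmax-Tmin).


Tmean = (Tmax + Tmin)/2 = (33 + 20)/2 = 26.5
ET0 = 0.0023 * 10.6 * (26.5 + 17.8) * sqrt(33 - 20)
ET0 = 0.0023 * 10.6 * 44.3 * 3.605551

3.8941 mm/day


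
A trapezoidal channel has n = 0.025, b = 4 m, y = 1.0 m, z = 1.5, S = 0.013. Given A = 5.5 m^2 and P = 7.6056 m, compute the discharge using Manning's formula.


R = A/P = 5.5/7.6056 = 0.723151
Q = (1/0.025) * 5.5 * 0.723151^(2/3) * 0.013^0.5

20.2091 m^3/s


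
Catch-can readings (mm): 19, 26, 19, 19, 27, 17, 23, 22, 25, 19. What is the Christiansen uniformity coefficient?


mean = 21.600000 mm
MAD = 3.000000 mm
CU = (1 - 3.000000/21.600000)*100

86.1111 %


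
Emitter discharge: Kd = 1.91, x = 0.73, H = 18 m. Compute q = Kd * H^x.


q = Kd * H^x = 1.91 * 18^0.73 = 1.91 * 8.248005

15.7537 L/h


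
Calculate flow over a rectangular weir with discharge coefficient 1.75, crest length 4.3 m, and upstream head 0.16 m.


Q = C * L * H^(3/2) = 1.75 * 4.3 * 0.16^1.5 = 1.75 * 4.3 * 0.064000

0.4816 m^3/s


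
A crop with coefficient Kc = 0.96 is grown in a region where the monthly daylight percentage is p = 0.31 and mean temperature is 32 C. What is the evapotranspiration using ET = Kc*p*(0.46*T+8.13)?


ET = Kc * p * (0.46*T + 8.13)
ET = 0.96 * 0.31 * (0.46*32 + 8.13)
ET = 0.96 * 0.31 * 22.8500

6.8002 mm/day


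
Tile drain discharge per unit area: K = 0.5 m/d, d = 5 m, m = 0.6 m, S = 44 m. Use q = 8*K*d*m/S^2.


q = 8*K*d*m/S^2
q = 8*0.5*5*0.6/44^2
q = 12.0000 / 1936

0.0062 m/d


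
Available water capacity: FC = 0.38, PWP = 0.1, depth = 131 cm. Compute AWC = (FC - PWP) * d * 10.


AWC = (FC - PWP) * d * 10
AWC = (0.38 - 0.1) * 131 * 10
AWC = 0.2800 * 131 * 10

366.8000 mm


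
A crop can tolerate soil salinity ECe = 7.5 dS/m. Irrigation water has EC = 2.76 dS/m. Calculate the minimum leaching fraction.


LR = ECiw / (5*ECe - ECiw)
LR = 2.76 / (5*7.5 - 2.76)
LR = 2.76 / 34.7400

0.0794


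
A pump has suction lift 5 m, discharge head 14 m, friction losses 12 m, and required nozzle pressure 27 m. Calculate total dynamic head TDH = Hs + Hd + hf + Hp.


TDH = Hs + Hd + hf + Hp = 5 + 14 + 12 + 27 = 58

58 m


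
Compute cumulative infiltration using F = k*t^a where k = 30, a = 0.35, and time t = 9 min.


F = k * t^a = 30 * 9^0.35
F = 30 * 2.157669

64.7301 mm


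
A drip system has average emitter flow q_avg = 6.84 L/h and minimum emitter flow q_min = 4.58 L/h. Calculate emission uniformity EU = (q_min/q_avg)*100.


EU = (q_min/q_avg)*100 = (4.58/6.84)*100 = 66.9591%

66.9591 %


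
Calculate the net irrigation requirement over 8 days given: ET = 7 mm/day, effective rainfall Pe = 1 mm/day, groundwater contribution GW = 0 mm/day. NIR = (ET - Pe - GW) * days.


Daily deficit = ET - Pe - GW = 7 - 1 - 0 = 6 mm/day
NIR = 6 * 8 = 48 mm

48.0000 mm


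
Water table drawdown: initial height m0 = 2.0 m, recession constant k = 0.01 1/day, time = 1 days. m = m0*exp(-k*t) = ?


m = m0 * exp(-k*t)
m = 2.0 * exp(-0.01 * 1)
m = 2.0 * exp(-0.0100)

1.9801 m


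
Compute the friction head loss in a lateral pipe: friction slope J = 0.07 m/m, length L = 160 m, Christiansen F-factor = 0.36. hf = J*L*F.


hf = J * L * F = 0.07 * 160 * 0.36 = 4.0320 m

4.0320 m


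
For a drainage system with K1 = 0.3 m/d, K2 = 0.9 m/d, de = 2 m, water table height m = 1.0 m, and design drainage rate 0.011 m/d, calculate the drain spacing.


S^2 = 8*K2*de*m/q + 4*K1*m^2/q
S^2 = 8*0.9*2*1.0/0.011 + 4*0.3*1.0^2/0.011
S = sqrt(1418.1818)

37.6588 m


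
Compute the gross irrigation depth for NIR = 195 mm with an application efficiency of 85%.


Ea = 85% = 0.85
GID = NIR / Ea = 195 / 0.85 = 229.4118 mm

229.4118 mm


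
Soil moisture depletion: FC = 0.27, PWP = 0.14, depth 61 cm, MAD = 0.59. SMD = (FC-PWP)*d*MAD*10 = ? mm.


SMD = (FC - PWP) * d * MAD * 10
SMD = (0.27 - 0.14) * 61 * 0.59 * 10
SMD = 0.1300 * 61 * 0.59 * 10

46.7870 mm


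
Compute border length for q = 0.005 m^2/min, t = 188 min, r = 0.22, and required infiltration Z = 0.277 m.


L = q*t/((1+r)*Z)
L = 0.005*188/((1+0.22)*0.277)
L = 0.94/0.33794

2.7816 m


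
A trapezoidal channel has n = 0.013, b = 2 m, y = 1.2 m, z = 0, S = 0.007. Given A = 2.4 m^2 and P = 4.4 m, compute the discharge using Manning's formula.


R = A/P = 2.4/4.4 = 0.545455
Q = (1/0.013) * 2.4 * 0.545455^(2/3) * 0.007^0.5

10.3115 m^3/s


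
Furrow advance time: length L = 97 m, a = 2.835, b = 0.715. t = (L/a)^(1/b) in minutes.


t = (L/a)^(1/b)
t = (97/2.835)^(1/0.715)
t = 34.215168^(1/0.715)

139.8815 min


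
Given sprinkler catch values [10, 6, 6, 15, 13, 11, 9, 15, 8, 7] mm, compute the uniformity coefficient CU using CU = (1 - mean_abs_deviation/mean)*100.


mean = 10.000000 mm
MAD = 2.800000 mm
CU = (1 - 2.800000/10.000000)*100

72.0000 %


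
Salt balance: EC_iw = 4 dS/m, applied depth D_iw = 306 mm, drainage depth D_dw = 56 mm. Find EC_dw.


EC_dw = EC_iw * D_iw / D_dw
EC_dw = 4 * 306 / 56
EC_dw = 1224 / 56

21.8571 dS/m


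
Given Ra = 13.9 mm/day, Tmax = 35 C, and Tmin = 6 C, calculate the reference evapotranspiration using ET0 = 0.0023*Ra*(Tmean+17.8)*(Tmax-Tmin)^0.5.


Tmean = (Tmax + Tmin)/2 = (35 + 6)/2 = 20.5
ET0 = 0.0023 * 13.9 * (20.5 + 17.8) * sqrt(35 - 6)
ET0 = 0.0023 * 13.9 * 38.3 * 5.385165

6.5939 mm/day


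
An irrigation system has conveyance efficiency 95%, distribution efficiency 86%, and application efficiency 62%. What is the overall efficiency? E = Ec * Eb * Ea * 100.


Ec = 0.95, Eb = 0.86, Ea = 0.62
E = 0.95 * 0.86 * 0.62 * 100 = 50.6540%

50.6540 %


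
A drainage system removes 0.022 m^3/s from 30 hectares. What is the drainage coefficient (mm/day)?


DC = Q * 86400 / (A * 10000) * 1000
DC = 0.022 * 86400 / (30 * 10000) * 1000
DC = 1900800.0000 / 300000

6.3360 mm/day


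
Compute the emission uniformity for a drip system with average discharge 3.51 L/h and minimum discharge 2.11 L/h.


EU = (q_min/q_avg)*100 = (2.11/3.51)*100 = 60.1140%

60.1140 %


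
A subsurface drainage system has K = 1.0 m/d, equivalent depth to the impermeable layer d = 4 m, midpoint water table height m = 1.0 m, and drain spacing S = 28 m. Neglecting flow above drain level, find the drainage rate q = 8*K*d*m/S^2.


q = 8*K*d*m/S^2
q = 8*1.0*4*1.0/28^2
q = 32.0000 / 784

0.0408 m/d


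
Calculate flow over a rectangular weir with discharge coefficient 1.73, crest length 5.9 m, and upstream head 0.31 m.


Q = C * L * H^(3/2) = 1.73 * 5.9 * 0.31^1.5 = 1.73 * 5.9 * 0.172601

1.7617 m^3/s


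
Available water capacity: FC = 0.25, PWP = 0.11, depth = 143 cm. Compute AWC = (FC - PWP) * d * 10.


AWC = (FC - PWP) * d * 10
AWC = (0.25 - 0.11) * 143 * 10
AWC = 0.1400 * 143 * 10

200.2000 mm


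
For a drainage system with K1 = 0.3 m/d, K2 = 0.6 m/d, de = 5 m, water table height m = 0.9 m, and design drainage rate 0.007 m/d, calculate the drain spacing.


S^2 = 8*K2*de*m/q + 4*K1*m^2/q
S^2 = 8*0.6*5*0.9/0.007 + 4*0.3*0.9^2/0.007
S = sqrt(3224.5714)

56.7853 m


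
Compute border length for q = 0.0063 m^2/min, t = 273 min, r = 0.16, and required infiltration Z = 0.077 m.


L = q*t/((1+r)*Z)
L = 0.0063*273/((1+0.16)*0.077)
L = 1.7199/0.08932

19.2555 m


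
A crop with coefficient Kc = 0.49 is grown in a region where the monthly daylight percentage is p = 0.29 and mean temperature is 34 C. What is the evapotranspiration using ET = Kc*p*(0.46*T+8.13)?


ET = Kc * p * (0.46*T + 8.13)
ET = 0.49 * 0.29 * (0.46*34 + 8.13)
ET = 0.49 * 0.29 * 23.7700

3.3777 mm/day


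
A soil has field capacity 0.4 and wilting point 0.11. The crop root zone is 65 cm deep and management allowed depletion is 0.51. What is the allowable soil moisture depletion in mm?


SMD = (FC - PWP) * d * MAD * 10
SMD = (0.4 - 0.11) * 65 * 0.51 * 10
SMD = 0.2900 * 65 * 0.51 * 10

96.1350 mm


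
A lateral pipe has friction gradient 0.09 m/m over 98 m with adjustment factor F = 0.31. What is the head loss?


hf = J * L * F = 0.09 * 98 * 0.31 = 2.7342 m

2.7342 m


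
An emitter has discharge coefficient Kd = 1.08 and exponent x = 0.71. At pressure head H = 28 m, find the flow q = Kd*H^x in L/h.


q = Kd * H^x = 1.08 * 28^0.71 = 1.08 * 10.653252

11.5055 L/h


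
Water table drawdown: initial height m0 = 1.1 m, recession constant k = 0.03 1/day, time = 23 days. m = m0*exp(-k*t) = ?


m = m0 * exp(-k*t)
m = 1.1 * exp(-0.03 * 23)
m = 1.1 * exp(-0.6900)

0.5517 m


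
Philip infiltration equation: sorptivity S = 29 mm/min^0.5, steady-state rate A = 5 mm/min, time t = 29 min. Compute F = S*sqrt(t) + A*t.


F = S*sqrt(t) + A*t
F = 29*sqrt(29) + 5*29
F = 29*5.385165 + 145

301.1698 mm


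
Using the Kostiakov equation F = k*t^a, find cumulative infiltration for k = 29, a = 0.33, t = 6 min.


F = k * t^a = 29 * 6^0.33
F = 29 * 1.806300

52.3827 mm


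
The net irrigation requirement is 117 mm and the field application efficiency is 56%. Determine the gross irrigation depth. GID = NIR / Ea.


Ea = 56% = 0.56
GID = NIR / Ea = 117 / 0.56 = 208.9286 mm

208.9286 mm


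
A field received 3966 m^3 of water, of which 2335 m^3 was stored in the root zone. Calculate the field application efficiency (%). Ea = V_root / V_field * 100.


Ea = V_root / V_field * 100 = 2335 / 3966 * 100 = 58.8754%

58.8754 %


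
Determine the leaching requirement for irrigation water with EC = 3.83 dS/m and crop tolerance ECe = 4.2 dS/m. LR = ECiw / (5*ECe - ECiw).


LR = ECiw / (5*ECe - ECiw)
LR = 3.83 / (5*4.2 - 3.83)
LR = 3.83 / 17.1700

0.2231


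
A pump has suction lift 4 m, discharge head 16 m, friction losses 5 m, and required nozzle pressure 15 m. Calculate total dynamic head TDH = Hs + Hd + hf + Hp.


TDH = Hs + Hd + hf + Hp = 4 + 16 + 5 + 15 = 40

40 m


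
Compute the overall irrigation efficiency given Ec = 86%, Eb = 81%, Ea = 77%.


Ec = 0.86, Eb = 0.81, Ea = 0.77
E = 0.86 * 0.81 * 0.77 * 100 = 53.6382%

53.6382 %


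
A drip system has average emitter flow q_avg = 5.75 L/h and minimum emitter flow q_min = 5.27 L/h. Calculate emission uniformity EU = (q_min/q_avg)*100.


EU = (q_min/q_avg)*100 = (5.27/5.75)*100 = 91.6522%

91.6522 %


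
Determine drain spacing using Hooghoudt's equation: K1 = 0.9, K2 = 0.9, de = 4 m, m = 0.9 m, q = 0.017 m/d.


S^2 = 8*K2*de*m/q + 4*K1*m^2/q
S^2 = 8*0.9*4*0.9/0.017 + 4*0.9*0.9^2/0.017
S = sqrt(1696.2353)

41.1854 m


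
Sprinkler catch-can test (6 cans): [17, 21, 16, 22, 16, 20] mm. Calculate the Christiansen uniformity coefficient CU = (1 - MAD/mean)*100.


mean = 18.666667 mm
MAD = 2.333333 mm
CU = (1 - 2.333333/18.666667)*100

87.5000 %


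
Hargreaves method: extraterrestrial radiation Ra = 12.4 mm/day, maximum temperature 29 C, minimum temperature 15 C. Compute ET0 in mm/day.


Tmean = (Tmax + Tmin)/2 = (29 + 15)/2 = 22.0
ET0 = 0.0023 * 12.4 * (22.0 + 17.8) * sqrt(29 - 15)
ET0 = 0.0023 * 12.4 * 39.8 * 3.741657

4.2471 mm/day


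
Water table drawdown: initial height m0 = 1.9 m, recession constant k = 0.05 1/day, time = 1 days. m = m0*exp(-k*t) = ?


m = m0 * exp(-k*t)
m = 1.9 * exp(-0.05 * 1)
m = 1.9 * exp(-0.0500)

1.8073 m


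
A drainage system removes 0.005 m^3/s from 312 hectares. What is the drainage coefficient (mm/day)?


DC = Q * 86400 / (A * 10000) * 1000
DC = 0.005 * 86400 / (312 * 10000) * 1000
DC = 432000.0000 / 3120000

0.1385 mm/day


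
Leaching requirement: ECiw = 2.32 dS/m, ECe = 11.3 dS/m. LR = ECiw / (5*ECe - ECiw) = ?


LR = ECiw / (5*ECe - ECiw)
LR = 2.32 / (5*11.3 - 2.32)
LR = 2.32 / 54.1800

0.0428


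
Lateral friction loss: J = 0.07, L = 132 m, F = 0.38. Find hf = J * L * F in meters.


hf = J * L * F = 0.07 * 132 * 0.38 = 3.5112 m

3.5112 m


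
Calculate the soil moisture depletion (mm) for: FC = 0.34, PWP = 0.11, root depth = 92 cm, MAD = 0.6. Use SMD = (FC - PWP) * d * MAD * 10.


SMD = (FC - PWP) * d * MAD * 10
SMD = (0.34 - 0.11) * 92 * 0.6 * 10
SMD = 0.2300 * 92 * 0.6 * 10

126.9600 mm


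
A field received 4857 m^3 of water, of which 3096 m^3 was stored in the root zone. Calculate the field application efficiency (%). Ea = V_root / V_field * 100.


Ea = V_root / V_field * 100 = 3096 / 4857 * 100 = 63.7431%

63.7431 %


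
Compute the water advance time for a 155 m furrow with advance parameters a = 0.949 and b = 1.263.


t = (L/a)^(1/b)
t = (155/0.949)^(1/1.263)
t = 163.329821^(1/1.263)

56.5235 min


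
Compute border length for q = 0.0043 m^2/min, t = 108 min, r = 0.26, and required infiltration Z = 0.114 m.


L = q*t/((1+r)*Z)
L = 0.0043*108/((1+0.26)*0.114)
L = 0.4644/0.14364

3.2331 m


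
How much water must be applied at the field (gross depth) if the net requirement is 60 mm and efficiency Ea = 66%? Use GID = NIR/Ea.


Ea = 66% = 0.66
GID = NIR / Ea = 60 / 0.66 = 90.9091 mm

90.9091 mm
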